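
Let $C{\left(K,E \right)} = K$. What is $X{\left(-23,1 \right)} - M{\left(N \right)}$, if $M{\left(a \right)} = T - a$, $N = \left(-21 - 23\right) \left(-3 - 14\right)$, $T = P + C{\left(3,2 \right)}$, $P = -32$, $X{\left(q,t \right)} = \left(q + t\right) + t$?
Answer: $756$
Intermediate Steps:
$X{\left(q,t \right)} = q + 2 t$
$T = -29$ ($T = -32 + 3 = -29$)
$N = 748$ ($N = \left(-44\right) \left(-17\right) = 748$)
$M{\left(a \right)} = -29 - a$
$X{\left(-23,1 \right)} - M{\left(N \right)} = \left(-23 + 2 \cdot 1\right) - \left(-29 - 748\right) = \left(-23 + 2\right) - \left(-29 - 748\right) = -21 - -777 = -21 + 777 = 756$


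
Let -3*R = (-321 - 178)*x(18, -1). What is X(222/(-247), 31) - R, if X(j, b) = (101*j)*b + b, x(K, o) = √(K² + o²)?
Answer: -687425/247 - 2495*√13/3 ≈ -5781.7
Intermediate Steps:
X(j, b) = b + 101*b*j (X(j, b) = 101*b*j + b = b + 101*b*j)
R = 2495*√13/3 (R = -(-321 - 178)*√(18² + (-1)²)/3 = -(-499)*√(324 + 1)/3 = -(-499)*√325/3 = -(-499)*5*√13/3 = -(-2495)*√13/3 = 2495*√13/3 ≈ 2998.6)
X(222/(-247), 31) - R = 31*(1 + 101*(222/(-247))) - 2495*√13/3 = 31*(1 + 101*(222*(-1/247))) - 2495*√13/3 = 31*(1 + 101*(-222/247)) - 2495*√13/3 = 31*(1 - 22422/247) - 2495*√13/3 = 31*(-22175/247) - 2495*√13/3 = -687425/247 - 2495*√13/3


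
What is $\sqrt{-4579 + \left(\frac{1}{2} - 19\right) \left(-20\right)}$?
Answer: $i \sqrt{4209} \approx 64.877 i$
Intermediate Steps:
$\sqrt{-4579 + \left(\frac{1}{2} - 19\right) \left(-20\right)} = \sqrt{-4579 - -370} = \sqrt{-4579 + 370} = \sqrt{-4209} = i \sqrt{4209}$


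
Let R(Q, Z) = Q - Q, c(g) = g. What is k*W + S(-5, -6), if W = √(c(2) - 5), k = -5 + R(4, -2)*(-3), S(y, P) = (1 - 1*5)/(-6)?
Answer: ⅔ - 5*I*√3 ≈ 0.66667 - 8.6602*I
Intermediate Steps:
S(y, P) = ⅔ (S(y, P) = (1 - 5)*(-⅙) = -4*(-⅙) = ⅔)
R(Q, Z) = 0
k = -5 (k = -5 + 0*(-3) = -5 + 0 = -5)
W = I*√3 (W = √(2 - 5) = √(-3) = I*√3 ≈ 1.732*I)
k*W + S(-5, -6) = -5*I*√3 + ⅔ = ⅔ - 5*I*√3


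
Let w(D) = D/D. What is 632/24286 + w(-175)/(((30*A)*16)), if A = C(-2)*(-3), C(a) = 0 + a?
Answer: 922223/34971840 ≈ 0.026370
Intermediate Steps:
w(D) = 1
C(a) = a
A = 6 (A = -2*(-3) = 6)
632/24286 + w(-175)/(((30*A)*16)) = 632/24286 + 1/((30*6)*16) = 632*(1/24286) + 1/(180*16) = 316/12143 + 1/2880 = 922223/34971840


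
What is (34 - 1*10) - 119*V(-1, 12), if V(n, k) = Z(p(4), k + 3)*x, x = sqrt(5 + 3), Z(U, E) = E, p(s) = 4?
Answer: 24 - 3570*sqrt(2) ≈ -5024.7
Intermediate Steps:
x = 2*sqrt(2) (x = sqrt(8) = 2*sqrt(2) ≈ 2.8284)
V(n, k) = 2*sqrt(2)*(3 + k) (V(n, k) = (k + 3)*(2*sqrt(2)) = (3 + k)*(2*sqrt(2)) = 2*sqrt(2)*(3 + k))
(34 - 1*10) - 119*V(-1, 12) = (34 - 1*10) - 238*sqrt(2)*(3 + 12) = (34 - 10) - 238*sqrt(2)*15 = 24 - 3570*sqrt(2)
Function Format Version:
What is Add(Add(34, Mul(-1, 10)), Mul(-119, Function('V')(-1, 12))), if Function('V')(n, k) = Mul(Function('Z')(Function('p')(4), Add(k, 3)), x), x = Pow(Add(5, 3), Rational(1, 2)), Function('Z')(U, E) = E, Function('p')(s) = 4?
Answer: Add(24, Mul(-3570, Pow(2, Rational(1, 2)))) ≈ -5024.7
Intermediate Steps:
x = Mul(2, Pow(2, Rational(1, 2))) (x = Pow(8, Rational(1, 2)) = Mul(2, Pow(2, Rational(1, 2))) ≈ 2.8284)
Function('V')(n, k) = Mul(2, Pow(2, Rational(1, 2)), Add(3, k)) (Function('V')(n, k) = Mul(Add(k, 3), Mul(2, Pow(2, Rational(1, 2)))) = Mul(Add(3, k), Mul(2, Pow(2, Rational(1, 2)))) = Mul(2, Pow(2, Rational(1, 2)), Add(3, k)))
Add(Add(34, Mul(-1, 10)), Mul(-119, Function('V')(-1, 12))) = Add(Add(34, Mul(-1, 10)), Mul(-119, Mul(2, Pow(2, Rational(1, 2)), Add(3, 12)))) = Add(Add(34, -10), Mul(-119, Mul(2, Pow(2, Rational(1, 2)), 15))) = Add(24, Mul(-119, Mul(30, Pow(2, Rational(1, 2))))) = Add(24, Mul(-3570, Pow(2, Rational(1, 2))))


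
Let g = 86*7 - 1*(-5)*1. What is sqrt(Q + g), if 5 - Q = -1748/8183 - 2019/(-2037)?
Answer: sqrt(7859081423769)/113393 ≈ 24.723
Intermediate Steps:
Q = 3351574/793751 (Q = 5 - (-1748/8183 - 2019/(-2037)) = 5 - (-1748*1/8183 - 2019*(-1/2037)) = 5 - (-1748/8183 + 673/679) = 5 - 1*617181/793751 = 5 - 617181/793751 = 3351574/793751 ≈ 4.2225)
g = 607 (g = 602 + 5*1 = 602 + 5 = 607)
sqrt(Q + g) = sqrt(3351574/793751 + 607) = sqrt(485158431/793751) = sqrt(7859081423769)/113393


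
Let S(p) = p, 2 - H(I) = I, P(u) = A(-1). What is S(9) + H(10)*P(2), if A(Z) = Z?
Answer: 17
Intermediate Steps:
P(u) = -1
H(I) = 2 - I
S(9) + H(10)*P(2) = 9 + (2 - 1*10)*(-1) = 9 + (2 - 10)*(-1) = 9 - 8*(-1) = 9 + 8 = 17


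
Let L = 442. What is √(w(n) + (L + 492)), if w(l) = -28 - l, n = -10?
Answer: 2*√229 ≈ 30.266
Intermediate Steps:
√(w(n) + (L + 492)) = √((-28 - 1*(-10)) + (442 + 492)) = √((-28 + 10) + 934) = √(-18 + 934) = √916 = 2*√229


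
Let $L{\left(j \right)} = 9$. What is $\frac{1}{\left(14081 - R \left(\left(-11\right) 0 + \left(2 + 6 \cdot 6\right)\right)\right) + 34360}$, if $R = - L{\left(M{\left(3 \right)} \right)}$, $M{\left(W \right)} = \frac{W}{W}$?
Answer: $\frac{1}{48783} \approx 2.0499 \cdot 10^{-5}$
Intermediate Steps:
$M{\left(W \right)} = 1$
$R = -9$ ($R = \left(-1\right) 9 = -9$)
$\frac{1}{\left(14081 - R \left(\left(-11\right) 0 + \left(2 + 6 \cdot 6\right)\right)\right) + 34360} = \frac{1}{\left(14081 - - 9 \left(\left(-11\right) 0 + \left(2 + 6 \cdot 6\right)\right)\right) + 34360} = \frac{1}{\left(14081 - - 9 \left(0 + \left(2 + 36\right)\right)\right) + 34360} = \frac{1}{\left(14081 - - 9 \left(0 + 38\right)\right) + 34360} = \frac{1}{\left(14081 - \left(-9\right) 38\right) + 34360} = \frac{1}{\left(14081 - -342\right) + 34360} = \frac{1}{\left(14081 + 342\right) + 34360} = \frac{1}{14423 + 34360} = \frac{1}{48783}$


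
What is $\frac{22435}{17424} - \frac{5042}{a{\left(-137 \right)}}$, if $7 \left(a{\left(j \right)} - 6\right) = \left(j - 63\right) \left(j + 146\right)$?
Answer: $\frac{109067231}{5105232} \approx 21.364$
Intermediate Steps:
$a{\left(j \right)} = 6 + \frac{\left(-63 + j\right) \left(146 + j\right)}{7}$ ($a{\left(j \right)} = 6 + \frac{\left(j - 63\right) \left(j + 146\right)}{7} = 6 + \frac{\left(-63 + j\right) \left(146 + j\right)}{7}$)
$\frac{22435}{17424} - \frac{5042}{a{\left(-137 \right)}} = \frac{22435}{17424} - \frac{5042}{-1308 + \frac{\left(-137\right)^{2}}{7} + \frac{83}{7} \left(-137\right)} = 22435 \cdot \frac{1}{17424} - \frac{5042}{-1308 + \frac{1}{7} \cdot 18769 - \frac{11371}{7}} = \frac{22435}{17424} - \frac{5042}{-1308 + \frac{18769}{7} - \frac{11371}{7}} = \frac{22435}{17424} - \frac{5042}{- \frac{1758}{7}} = \frac{22435}{17424} - - \frac{17647}{879} = \frac{22435}{17424} + \frac{17647}{879} = \frac{109067231}{5105232}$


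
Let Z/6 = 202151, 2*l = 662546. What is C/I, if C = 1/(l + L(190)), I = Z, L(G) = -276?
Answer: 1/401468247282 ≈ 2.4909e-12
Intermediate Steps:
l = 331273 (l = (½)*662546 = 331273)
Z = 1212906 (Z = 6*202151 = 1212906)
I = 1212906
C = 1/330997 (C = 1/(331273 - 276) = 1/330997 ≈ 3.0212e-6)
C/I = (1/330997)/1212906 = (1/330997)*(1/1212906) = 1/401468247282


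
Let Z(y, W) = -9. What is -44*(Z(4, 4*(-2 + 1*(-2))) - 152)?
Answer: 7084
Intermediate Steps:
-44*(Z(4, 4*(-2 + 1*(-2))) - 152) = -44*(-9 - 152) = -44*(-161) = 7084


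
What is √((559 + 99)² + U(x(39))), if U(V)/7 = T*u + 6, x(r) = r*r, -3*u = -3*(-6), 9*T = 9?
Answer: 658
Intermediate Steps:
T = 1 (T = (⅑)*9 = 1)
u = -6 (u = -(-1)*(-6) = -⅓*18 = -6)
x(r) = r²
U(V) = 0 (U(V) = 7*(1*(-6) + 6) = 7*(-6 + 6) = 7*0 = 0)
√((559 + 99)² + U(x(39))) = √((559 + 99)² + 0) = √(658² + 0) = √(432964 + 0) = √432964 = 658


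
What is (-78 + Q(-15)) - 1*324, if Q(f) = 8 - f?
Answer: -379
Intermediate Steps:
(-78 + Q(-15)) - 1*324 = (-78 + (8 - 1*(-15))) - 1*324 = (-78 + (8 + 15)) - 324 = (-78 + 23) - 324 = -55 - 324 = -379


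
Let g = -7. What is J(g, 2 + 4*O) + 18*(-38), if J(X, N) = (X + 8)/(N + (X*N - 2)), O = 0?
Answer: -9577/14 ≈ -684.07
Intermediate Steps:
J(X, N) = (8 + X)/(-2 + N + N*X) (J(X, N) = (8 + X)/(N + (N*X - 2)) = (8 + X)/(N + (-2 + N*X)) = (8 + X)/(-2 + N + N*X))
J(g, 2 + 4*O) + 18*(-38) = (8 - 7)/(-2 + (2 + 4*0) + (2 + 4*0)*(-7)) + 18*(-38) = 1/(-2 + (2 + 0) + (2 + 0)*(-7)) - 684 = 1/(-2 + 2 + 2*(-7)) - 684 = 1/(-2 + 2 - 14) - 684 = 1/(-14) - 684 = -1/14*1 - 684 = -1/14 - 684 = -9577/14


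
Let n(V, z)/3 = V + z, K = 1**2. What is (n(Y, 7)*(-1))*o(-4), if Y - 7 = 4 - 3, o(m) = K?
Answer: -45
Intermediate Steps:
K = 1
o(m) = 1
Y = 8 (Y = 7 + (4 - 3) = 7 + 1 = 8)
n(V, z) = 3*V + 3*z (n(V, z) = 3*(V + z) = 3*V + 3*z)
(n(Y, 7)*(-1))*o(-4) = ((3*8 + 3*7)*(-1))*1 = ((24 + 21)*(-1))*1 = (45*(-1))*1 = -45*1 = -45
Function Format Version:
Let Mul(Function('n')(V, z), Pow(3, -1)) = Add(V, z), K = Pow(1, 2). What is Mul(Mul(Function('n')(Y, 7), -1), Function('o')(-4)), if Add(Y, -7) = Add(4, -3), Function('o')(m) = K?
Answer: -45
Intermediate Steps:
K = 1
Function('o')(m) = 1
Y = 8 (Y = Add(7, Add(4, -3)) = Add(7, 1) = 8)
Function('n')(V, z) = Add(Mul(3, V), Mul(3, z)) (Function('n')(V, z) = Mul(3, Add(V, z)) = Add(Mul(3, V), Mul(3, z)))
Mul(Mul(Function('n')(Y, 7), -1), Function('o')(-4)) = Mul(Mul(Add(Mul(3, 8), Mul(3, 7)), -1), 1) = Mul(Mul(Add(24, 21), -1), 1) = Mul(Mul(45, -1), 1) = Mul(-45, 1) = -45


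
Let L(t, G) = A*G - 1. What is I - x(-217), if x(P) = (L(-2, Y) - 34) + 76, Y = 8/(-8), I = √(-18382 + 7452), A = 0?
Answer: -41 + I*√10930 ≈ -41.0 + 104.55*I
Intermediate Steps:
I = I*√10930 (I = √(-10930) = I*√10930 ≈ 104.55*I)
Y = -1 (Y = 8*(-⅛) = -1)
L(t, G) = -1 (L(t, G) = 0*G - 1 = 0 - 1 = -1)
x(P) = 41 (x(P) = (-1 - 34) + 76 = -35 + 76 = 41)
I - x(-217) = I*√10930 - 1*41 = I*√10930 - 41 = -41 + I*√10930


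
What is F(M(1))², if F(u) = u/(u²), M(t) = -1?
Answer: 1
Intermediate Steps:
F(u) = 1/u (F(u) = u/u² = 1/u)
F(M(1))² = (1/(-1))² = (-1)² = 1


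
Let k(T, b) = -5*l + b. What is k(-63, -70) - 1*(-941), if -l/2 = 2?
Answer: 891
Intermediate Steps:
l = -4 (l = -2*2 = -4)
k(T, b) = 20 + b (k(T, b) = -5*(-4) + b = 20 + b)
k(-63, -70) - 1*(-941) = (20 - 70) - 1*(-941) = -50 + 941 = 891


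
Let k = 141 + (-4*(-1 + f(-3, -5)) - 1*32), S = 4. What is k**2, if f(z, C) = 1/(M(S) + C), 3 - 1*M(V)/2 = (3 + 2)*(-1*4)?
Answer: 21427641/1681 ≈ 12747.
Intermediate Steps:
M(V) = 46 (M(V) = 6 - 2*(3 + 2)*(-1*4) = 6 - 10*(-4) = 6 - 2*(-20) = 6 + 40 = 46)
f(z, C) = 1/(46 + C)
k = 4629/41 (k = 141 + (-4*(-1 + 1/(46 - 5)) - 1*32) = 141 + (-4*(-1 + 1/41) - 32) = 141 + (-4*(-40/41) - 32) = 141 + (160/41 - 32) = 141 - 1152/41 = 4629/41 ≈ 112.90)
k**2 = (4629/41)**2 = 21427641/1681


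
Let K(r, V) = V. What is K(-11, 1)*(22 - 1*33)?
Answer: -11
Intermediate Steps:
K(-11, 1)*(22 - 1*33) = 1*(22 - 1*33) = 1*(22 - 33) = 1*(-11) = -11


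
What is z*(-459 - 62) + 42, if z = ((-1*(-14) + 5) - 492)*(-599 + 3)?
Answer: -146874026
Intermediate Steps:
z = 281908 (z = ((14 + 5) - 492)*(-596) = (19 - 492)*(-596) = -473*(-596) = 281908)
z*(-459 - 62) + 42 = 281908*(-459 - 62) + 42 = 281908*(-521) + 42 = -146874068 + 42 = -146874026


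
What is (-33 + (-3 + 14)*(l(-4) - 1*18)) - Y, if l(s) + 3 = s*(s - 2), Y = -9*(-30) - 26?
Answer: -244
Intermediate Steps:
Y = 244 (Y = 270 - 26 = 244)
l(s) = -3 + s*(-2 + s) (l(s) = -3 + s*(s - 2) = -3 + s*(-2 + s))
(-33 + (-3 + 14)*(l(-4) - 1*18)) - Y = (-33 + (-3 + 14)*((-3 + (-4)² - 2*(-4)) - 1*18)) - 1*244 = (-33 + 11*((-3 + 16 + 8) - 18)) - 244 = (-33 + 11*(21 - 18)) - 244 = (-33 + 11*3) - 244 = (-33 + 33) - 244 = 0 - 244 = -244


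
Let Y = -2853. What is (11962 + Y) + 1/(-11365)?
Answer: 103523784/11365 ≈ 9109.0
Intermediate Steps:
(11962 + Y) + 1/(-11365) = (11962 - 2853) + 1/(-11365) = 9109 - 1/11365 = 103523784/11365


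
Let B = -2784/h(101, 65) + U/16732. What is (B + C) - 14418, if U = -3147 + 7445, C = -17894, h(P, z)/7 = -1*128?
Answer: -3784116681/117124 ≈ -32309.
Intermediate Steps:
h(P, z) = -896 (h(P, z) = 7*(-1*128) = 7*(-128) = -896)
U = 4298
B = 394007/117124 (B = -2784/(-896) + 4298/16732 = -2784*(-1/896) + 4298*(1/16732) = 87/28 + 2149/8366 = 394007/117124 ≈ 3.3640)
(B + C) - 14418 = (394007/117124 - 17894) - 14418 = -2095422849/117124 - 14418 = -3784116681/117124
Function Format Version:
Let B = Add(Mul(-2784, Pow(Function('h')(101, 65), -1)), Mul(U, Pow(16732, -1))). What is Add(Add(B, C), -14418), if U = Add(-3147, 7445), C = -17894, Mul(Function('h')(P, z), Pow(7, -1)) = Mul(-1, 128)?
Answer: Rational(-3784116681, 117124) ≈ -32309.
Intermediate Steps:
Function('h')(P, z) = -896 (Function('h')(P, z) = Mul(7, Mul(-1, 128)) = Mul(7, -128) = -896)
U = 4298
B = Rational(394007, 117124) (B = Add(Mul(-2784, Pow(-896, -1)), Mul(4298, Pow(16732, -1))) = Add(Mul(-2784, Rational(-1, 896)), Mul(4298, Rational(1, 16732))) = Add(Rational(87, 28), Rational(2149, 8366)) = Rational(394007, 117124) ≈ 3.3640)
Add(Add(B, C), -14418) = Add(Add(Rational(394007, 117124), -17894), -14418) = Add(Rational(-2095422849, 117124), -14418) = Rational(-3784116681, 117124)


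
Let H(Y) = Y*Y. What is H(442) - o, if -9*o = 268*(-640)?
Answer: 1586756/9 ≈ 1.7631e+5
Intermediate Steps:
H(Y) = Y**2
o = 171520/9 (o = -268*(-640)/9 = -1/9*(-171520) = 171520/9 ≈ 19058.)
H(442) - o = 442**2 - 1*171520/9 = 195364 - 171520/9 = 1586756/9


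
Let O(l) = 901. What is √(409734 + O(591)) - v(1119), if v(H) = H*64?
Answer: -71616 + √410635 ≈ -70975.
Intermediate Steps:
v(H) = 64*H
√(409734 + O(591)) - v(1119) = √(409734 + 901) - 64*1119 = √410635 - 1*71616 = √410635 - 71616 = -71616 + √410635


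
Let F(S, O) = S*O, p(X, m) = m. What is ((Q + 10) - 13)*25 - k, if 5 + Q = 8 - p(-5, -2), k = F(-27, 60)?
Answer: 1670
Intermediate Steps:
F(S, O) = O*S
k = -1620 (k = 60*(-27) = -1620)
Q = 5 (Q = -5 + (8 - 1*(-2)) = -5 + (8 + 2) = -5 + 10 = 5)
((Q + 10) - 13)*25 - k = ((5 + 10) - 13)*25 - 1*(-1620) = (15 - 13)*25 + 1620 = 2*25 + 1620 = 50 + 1620 = 1670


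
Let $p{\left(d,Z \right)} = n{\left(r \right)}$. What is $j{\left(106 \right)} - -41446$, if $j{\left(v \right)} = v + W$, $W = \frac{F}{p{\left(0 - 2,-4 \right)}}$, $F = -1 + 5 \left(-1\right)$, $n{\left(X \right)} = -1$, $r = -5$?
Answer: $41558$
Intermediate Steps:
$F = -6$ ($F = -1 - 5 = -6$)
$p{\left(d,Z \right)} = -1$
$W = 6$ ($W = - \frac{6}{-1} = \left(-6\right) \left(-1\right) = 6$)
$j{\left(v \right)} = 6 + v$ ($j{\left(v \right)} = v + 6 = 6 + v$)
$j{\left(106 \right)} - -41446 = \left(6 + 106\right) - -41446 = 112 + 41446 = 41558$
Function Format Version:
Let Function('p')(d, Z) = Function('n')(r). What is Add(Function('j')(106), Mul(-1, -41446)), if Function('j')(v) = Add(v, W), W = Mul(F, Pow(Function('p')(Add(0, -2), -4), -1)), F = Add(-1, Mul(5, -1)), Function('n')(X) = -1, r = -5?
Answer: 41558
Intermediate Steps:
F = -6 (F = Add(-1, -5) = -6)
Function('p')(d, Z) = -1
W = 6 (W = Mul(-6, Pow(-1, -1)) = Mul(-6, -1) = 6)
Function('j')(v) = Add(6, v) (Function('j')(v) = Add(v, 6) = Add(6, v))
Add(Function('j')(106), Mul(-1, -41446)) = Add(Add(6, 106), Mul(-1, -41446)) = Add(112, 41446) = 41558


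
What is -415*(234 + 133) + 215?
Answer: -152090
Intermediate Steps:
-415*(234 + 133) + 215 = -415*367 + 215 = -152305 + 215 = -152090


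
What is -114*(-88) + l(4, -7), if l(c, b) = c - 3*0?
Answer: 10036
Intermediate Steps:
l(c, b) = c (l(c, b) = c + 0 = c)
-114*(-88) + l(4, -7) = -114*(-88) + 4 = 10032 + 4 = 10036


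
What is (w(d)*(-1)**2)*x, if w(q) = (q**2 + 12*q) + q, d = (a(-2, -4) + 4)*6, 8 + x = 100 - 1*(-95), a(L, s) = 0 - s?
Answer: 547536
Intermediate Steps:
a(L, s) = -s
x = 187 (x = -8 + (100 - 1*(-95)) = -8 + (100 + 95) = -8 + 195 = 187)
d = 48 (d = (-1*(-4) + 4)*6 = (4 + 4)*6 = 8*6 = 48)
w(q) = q**2 + 13*q
(w(d)*(-1)**2)*x = ((48*(13 + 48))*(-1)**2)*187 = ((48*61)*1)*187 = (2928*1)*187 = 2928*187 = 547536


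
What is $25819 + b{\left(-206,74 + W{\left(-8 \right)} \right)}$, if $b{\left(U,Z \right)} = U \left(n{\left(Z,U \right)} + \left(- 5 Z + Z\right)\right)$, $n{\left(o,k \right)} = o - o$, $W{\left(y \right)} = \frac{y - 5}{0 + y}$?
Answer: $88134$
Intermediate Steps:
$W{\left(y \right)} = \frac{-5 + y}{y}$
$n{\left(o,k \right)} = 0$
$b{\left(U,Z \right)} = - 4 U Z$ ($b{\left(U,Z \right)} = U \left(0 + \left(- 5 Z + Z\right)\right) = U \left(0 - 4 Z\right) = U \left(- 4 Z\right) = - 4 U Z$)
$25819 + b{\left(-206,74 + W{\left(-8 \right)} \right)} = 25819 - - 824 \left(74 + \frac{-5 - 8}{-8}\right) = 25819 - - 824 \left(74 - - \frac{13}{8}\right) = 25819 - - 824 \left(74 + \frac{13}{8}\right) = 25819 - \left(-824\right) \frac{605}{8} = 25819 + 62315 = 88134$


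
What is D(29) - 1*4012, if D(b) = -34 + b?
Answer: -4017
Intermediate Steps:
D(29) - 1*4012 = (-34 + 29) - 1*4012 = -5 - 4012 = -4017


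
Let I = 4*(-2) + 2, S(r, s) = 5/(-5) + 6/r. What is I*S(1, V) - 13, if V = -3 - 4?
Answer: -43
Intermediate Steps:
V = -7
S(r, s) = -1 + 6/r (S(r, s) = 5*(-⅕) + 6/r = -1 + 6/r)
I = -6 (I = -8 + 2 = -6)
I*S(1, V) - 13 = -6*(6 - 1*1)/1 - 13 = -6*(6 - 1) - 13 = -6*5 - 13 = -30 - 13 = -43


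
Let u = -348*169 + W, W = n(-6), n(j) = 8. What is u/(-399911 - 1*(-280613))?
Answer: 29402/59649 ≈ 0.49292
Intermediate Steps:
W = 8
u = -58804 (u = -348*169 + 8 = -58812 + 8 = -58804)
u/(-399911 - 1*(-280613)) = -58804/(-399911 - 1*(-280613)) = -58804/(-399911 + 280613) = -58804/(-119298) = -58804*(-1/119298) = 29402/59649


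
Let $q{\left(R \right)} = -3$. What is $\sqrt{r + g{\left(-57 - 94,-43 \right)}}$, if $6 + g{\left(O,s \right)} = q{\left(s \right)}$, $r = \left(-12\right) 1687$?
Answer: $i \sqrt{20253} \approx 142.31 i$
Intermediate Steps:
$r = -20244$
$g{\left(O,s \right)} = -9$ ($g{\left(O,s \right)} = -6 - 3 = -9$)
$\sqrt{r + g{\left(-57 - 94,-43 \right)}} = \sqrt{-20244 - 9} = \sqrt{-20253} = i \sqrt{20253}$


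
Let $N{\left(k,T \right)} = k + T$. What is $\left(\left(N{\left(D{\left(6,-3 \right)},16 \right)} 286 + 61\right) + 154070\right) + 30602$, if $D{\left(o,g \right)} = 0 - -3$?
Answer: $190167$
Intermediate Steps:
$D{\left(o,g \right)} = 3$ ($D{\left(o,g \right)} = 0 + 3 = 3$)
$N{\left(k,T \right)} = T + k$
$\left(\left(N{\left(D{\left(6,-3 \right)},16 \right)} 286 + 61\right) + 154070\right) + 30602 = \left(\left(\left(16 + 3\right) 286 + 61\right) + 154070\right) + 30602 = \left(\left(19 \cdot 286 + 61\right) + 154070\right) + 30602 = \left(\left(5434 + 61\right) + 154070\right) + 30602 = \left(5495 + 154070\right) + 30602 = 159565 + 30602 = 190167$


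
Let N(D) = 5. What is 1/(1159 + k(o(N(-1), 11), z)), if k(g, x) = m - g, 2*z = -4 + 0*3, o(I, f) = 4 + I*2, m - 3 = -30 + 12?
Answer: 1/1130 ≈ 0.00088496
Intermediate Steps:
m = -15 (m = 3 + (-30 + 12) = 3 - 18 = -15)
o(I, f) = 4 + 2*I
z = -2 (z = (-4 + 0*3)/2 = (-4 + 0)/2 = (½)*(-4) = -2)
k(g, x) = -15 - g
1/(1159 + k(o(N(-1), 11), z)) = 1/(1159 + (-15 - (4 + 2*5))) = 1/(1159 + (-15 - (4 + 10))) = 1/(1159 + (-15 - 1*14)) = 1/(1159 + (-15 - 14)) = 1/(1159 - 29) = 1/1130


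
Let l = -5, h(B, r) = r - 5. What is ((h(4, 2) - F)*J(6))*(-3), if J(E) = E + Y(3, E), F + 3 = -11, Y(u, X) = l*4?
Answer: 462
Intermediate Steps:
h(B, r) = -5 + r
Y(u, X) = -20 (Y(u, X) = -5*4 = -20)
F = -14 (F = -3 - 11 = -14)
J(E) = -20 + E (J(E) = E - 20 = -20 + E)
((h(4, 2) - F)*J(6))*(-3) = (((-5 + 2) - 1*(-14))*(-20 + 6))*(-3) = ((-3 + 14)*(-14))*(-3) = (11*(-14))*(-3) = -154*(-3) = 462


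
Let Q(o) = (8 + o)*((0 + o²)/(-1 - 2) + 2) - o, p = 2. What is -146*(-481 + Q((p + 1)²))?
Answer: 133590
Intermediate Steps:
Q(o) = -o + (2 - o²/3)*(8 + o) (Q(o) = (8 + o)*(o²/(-3) + 2) - o = (8 + o)*(o²*(-⅓) + 2) - o = (8 + o)*(-o²/3 + 2) - o = (8 + o)*(2 - o²/3) - o = (2 - o²/3)*(8 + o) - o = -o + (2 - o²/3)*(8 + o))
-146*(-481 + Q((p + 1)²)) = -146*(-481 + (16 + (2 + 1)² - 8*(2 + 1)⁴/3 - (2 + 1)⁶/3)) = -146*(-481 + (16 + 3² - 8*(3²)²/3 - (3²)³/3)) = -146*(-481 + (16 + 9 - 8/3*9² - ⅓*9³)) = -146*(-481 + (16 + 9 - 8/3*81 - ⅓*729)) = -146*(-481 + (16 + 9 - 216 - 243)) = -146*(-481 - 434) = -146*(-915) = 133590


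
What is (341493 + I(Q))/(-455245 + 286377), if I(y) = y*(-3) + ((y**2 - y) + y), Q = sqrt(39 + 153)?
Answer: -341685/168868 + 6*sqrt(3)/42217 ≈ -2.0231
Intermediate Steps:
Q = 8*sqrt(3) (Q = sqrt(192) = 8*sqrt(3) ≈ 13.856)
I(y) = y**2 - 3*y (I(y) = -3*y + y**2 = y**2 - 3*y)
(341493 + I(Q))/(-455245 + 286377) = (341493 + (8*sqrt(3))*(-3 + 8*sqrt(3)))/(-455245 + 286377) = (341493 + 8*sqrt(3)*(-3 + 8*sqrt(3)))/(-168868) = (341493 + 8*sqrt(3)*(-3 + 8*sqrt(3)))*(-1/168868) = -341493/168868 - 2*sqrt(3)*(-3 + 8*sqrt(3))/42217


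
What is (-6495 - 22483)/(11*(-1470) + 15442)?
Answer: 14489/364 ≈ 39.805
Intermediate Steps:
(-6495 - 22483)/(11*(-1470) + 15442) = -28978/(-16170 + 15442) = -28978/(-728) = -28978*(-1/728) = 14489/364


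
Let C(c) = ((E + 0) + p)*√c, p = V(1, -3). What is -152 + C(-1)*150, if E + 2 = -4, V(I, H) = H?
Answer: -152 - 1350*I ≈ -152.0 - 1350.0*I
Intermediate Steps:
p = -3
E = -6 (E = -2 - 4 = -6)
C(c) = -9*√c (C(c) = ((-6 + 0) - 3)*√c = (-6 - 3)*√c = -9*√c)
-152 + C(-1)*150 = -152 - 9*I*150 = -152 - 1350*I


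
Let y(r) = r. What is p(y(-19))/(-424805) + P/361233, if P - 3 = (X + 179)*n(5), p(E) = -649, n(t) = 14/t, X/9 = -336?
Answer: -3148281998/153453584565 ≈ -0.020516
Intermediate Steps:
X = -3024 (X = 9*(-336) = -3024)
P = -7963 (P = 3 + (-3024 + 179)*(14/5) = 3 - 39830/5 = 3 - 2845*14/5 = 3 - 7966 = -7963)
p(y(-19))/(-424805) + P/361233 = -649/(-424805) - 7963/361233 = -649*(-1/424805) - 7963*1/361233 = 649/424805 - 7963/361233 = -3148281998/153453584565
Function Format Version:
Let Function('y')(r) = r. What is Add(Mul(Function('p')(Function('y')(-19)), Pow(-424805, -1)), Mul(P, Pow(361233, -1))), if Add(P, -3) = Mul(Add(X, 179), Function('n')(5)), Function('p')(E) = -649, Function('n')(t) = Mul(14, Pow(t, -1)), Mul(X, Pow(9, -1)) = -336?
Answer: Rational(-3148281998, 153453584565) ≈ -0.020516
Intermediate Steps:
X = -3024 (X = Mul(9, -336) = -3024)
P = -7963 (P = Add(3, Mul(Add(-3024, 179), Mul(14, Pow(5, -1)))) = Add(3, Mul(-2845, Mul(14, Rational(1, 5)))) = Add(3, Mul(-2845, Rational(14, 5))) = Add(3, -7966) = -7963)
Add(Mul(Function('p')(Function('y')(-19)), Pow(-424805, -1)), Mul(P, Pow(361233, -1))) = Add(Mul(-649, Pow(-424805, -1)), Mul(-7963, Pow(361233, -1))) = Add(Mul(-649, Rational(-1, 424805)), Mul(-7963, Rational(1, 361233))) = Add(Rational(649, 424805), Rational(-7963, 361233)) = Rational(-3148281998, 153453584565)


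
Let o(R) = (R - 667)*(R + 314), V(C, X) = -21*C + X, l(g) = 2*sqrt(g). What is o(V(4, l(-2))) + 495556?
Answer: 322818 - 1042*I*sqrt(2) ≈ 3.2282e+5 - 1473.6*I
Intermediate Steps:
V(C, X) = X - 21*C
o(R) = (-667 + R)*(314 + R)
o(V(4, l(-2))) + 495556 = (-209438 + (2*sqrt(-2) - 21*4)**2 - 353*(2*sqrt(-2) - 21*4)) + 495556 = (-209438 + (2*(I*sqrt(2)) - 84)**2 - 353*(2*(I*sqrt(2)) - 84)) + 495556 = (-209438 + (2*I*sqrt(2) - 84)**2 - 353*(2*I*sqrt(2) - 84)) + 495556 = (-209438 + (-84 + 2*I*sqrt(2))**2 - 353*(-84 + 2*I*sqrt(2))) + 495556 = (-209438 + (-84 + 2*I*sqrt(2))**2 + (29652 - 706*I*sqrt(2))) + 495556 = (-179786 + (-84 + 2*I*sqrt(2))**2 - 706*I*sqrt(2)) + 495556 = 315770 + (-84 + 2*I*sqrt(2))**2 - 706*I*sqrt(2)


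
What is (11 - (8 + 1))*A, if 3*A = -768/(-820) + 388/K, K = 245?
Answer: 50632/30135 ≈ 1.6802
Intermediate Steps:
A = 25316/30135 (A = (-768/(-820) + 388/245)/3 = (-768*(-1/820) + 388*(1/245))/3 = (192/205 + 388/245)/3 = (⅓)*(25316/10045) = 25316/30135 ≈ 0.84009)
(11 - (8 + 1))*A = (11 - (8 + 1))*(25316/30135) = (11 - 1*9)*(25316/30135) = (11 - 9)*(25316/30135) = 2*(25316/30135) = 50632/30135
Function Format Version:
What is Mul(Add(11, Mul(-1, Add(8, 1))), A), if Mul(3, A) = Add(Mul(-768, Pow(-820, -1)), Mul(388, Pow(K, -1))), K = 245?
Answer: Rational(50632, 30135) ≈ 1.6802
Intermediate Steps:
A = Rational(25316, 30135) (A = Mul(Rational(1, 3), Add(Mul(-768, Pow(-820, -1)), Mul(388, Pow(245, -1)))) = Mul(Rational(1, 3), Add(Mul(-768, Rational(-1, 820)), Mul(388, Rational(1, 245)))) = Mul(Rational(1, 3), Add(Rational(192, 205), Rational(388, 245))) = Mul(Rational(1, 3), Rational(25316, 10045)) = Rational(25316, 30135) ≈ 0.84009)
Mul(Add(11, Mul(-1, Add(8, 1))), A) = Mul(Add(11, Mul(-1, Add(8, 1))), Rational(25316, 30135)) = Mul(Add(11, Mul(-1, 9)), Rational(25316, 30135)) = Mul(Add(11, -9), Rational(25316, 30135)) = Mul(2, Rational(25316, 30135)) = Rational(50632, 30135)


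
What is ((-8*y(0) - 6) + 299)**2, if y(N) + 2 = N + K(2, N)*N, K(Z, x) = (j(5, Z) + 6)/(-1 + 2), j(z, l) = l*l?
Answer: 95481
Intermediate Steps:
j(z, l) = l**2
K(Z, x) = 6 + Z**2 (K(Z, x) = (Z**2 + 6)/(-1 + 2) = (6 + Z**2)/1 = (6 + Z**2)*1 = 6 + Z**2)
y(N) = -2 + 11*N (y(N) = -2 + (N + (6 + 2**2)*N) = -2 + (N + (6 + 4)*N) = -2 + (N + 10*N) = -2 + 11*N)
((-8*y(0) - 6) + 299)**2 = ((-8*(-2 + 11*0) - 6) + 299)**2 = ((-8*(-2 + 0) - 6) + 299)**2 = ((-8*(-2) - 6) + 299)**2 = ((16 - 6) + 299)**2 = (10 + 299)**2 = 309**2 = 95481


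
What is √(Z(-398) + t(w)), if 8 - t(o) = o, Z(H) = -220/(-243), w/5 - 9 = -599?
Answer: √2157042/27 ≈ 54.396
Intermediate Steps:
w = -2950 (w = 45 + 5*(-599) = 45 - 2995 = -2950)
Z(H) = 220/243 (Z(H) = -220*(-1/243) = 220/243)
t(o) = 8 - o
√(Z(-398) + t(w)) = √(220/243 + (8 - 1*(-2950))) = √(220/243 + (8 + 2950)) = √(220/243 + 2958) = √(719014/243) = √2157042/27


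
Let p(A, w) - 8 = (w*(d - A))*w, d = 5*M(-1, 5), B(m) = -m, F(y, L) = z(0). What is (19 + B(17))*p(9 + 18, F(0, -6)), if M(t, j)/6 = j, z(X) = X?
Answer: 16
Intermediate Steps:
F(y, L) = 0
M(t, j) = 6*j
d = 150 (d = 5*(6*5) = 5*30 = 150)
p(A, w) = 8 + w²*(150 - A) (p(A, w) = 8 + (w*(150 - A))*w = 8 + w²*(150 - A))
(19 + B(17))*p(9 + 18, F(0, -6)) = (19 - 1*17)*(8 + 150*0² - 1*(9 + 18)*0²) = (19 - 17)*(8 + 150*0 - 1*27*0) = 2*(8 + 0 + 0) = 2*8 = 16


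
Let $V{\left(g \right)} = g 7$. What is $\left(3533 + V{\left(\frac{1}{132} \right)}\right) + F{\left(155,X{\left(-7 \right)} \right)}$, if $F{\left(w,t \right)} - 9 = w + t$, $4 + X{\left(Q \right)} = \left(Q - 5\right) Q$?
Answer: $\frac{498571}{132} \approx 3777.1$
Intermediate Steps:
$X{\left(Q \right)} = -4 + Q \left(-5 + Q\right)$ ($X{\left(Q \right)} = -4 + \left(Q - 5\right) Q = -4 + \left(-5 + Q\right) Q = -4 + Q \left(-5 + Q\right)$)
$V{\left(g \right)} = 7 g$
$F{\left(w,t \right)} = 9 + t + w$ ($F{\left(w,t \right)} = 9 + \left(w + t\right) = 9 + \left(t + w\right) = 9 + t + w$)
$\left(3533 + V{\left(\frac{1}{132} \right)}\right) + F{\left(155,X{\left(-7 \right)} \right)} = \left(3533 + \frac{7}{132}\right) + \left(9 - \left(-31 - 49\right) + 155\right) = \left(3533 + 7 \cdot \frac{1}{132}\right) + \left(9 + \left(-4 + 49 + 35\right) + 155\right) = \left(3533 + \frac{7}{132}\right) + \left(9 + 80 + 155\right) = \frac{466363}{132} + 244 = \frac{498571}{132}$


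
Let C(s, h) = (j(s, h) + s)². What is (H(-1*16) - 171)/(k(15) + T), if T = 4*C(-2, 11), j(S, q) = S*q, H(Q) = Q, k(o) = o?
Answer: -187/2319 ≈ -0.080638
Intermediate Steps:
C(s, h) = (s + h*s)² (C(s, h) = (s*h + s)² = (h*s + s)² = (s + h*s)²)
T = 2304 (T = 4*((-2)²*(1 + 11)²) = 4*(4*12²) = 4*(4*144) = 4*576 = 2304)
(H(-1*16) - 171)/(k(15) + T) = (-1*16 - 171)/(15 + 2304) = (-16 - 171)/2319 = -187*1/2319 = -187/2319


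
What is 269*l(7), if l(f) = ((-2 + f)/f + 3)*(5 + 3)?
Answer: 55952/7 ≈ 7993.1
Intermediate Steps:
l(f) = 24 + 8*(-2 + f)/f (l(f) = ((-2 + f)/f + 3)*8 = (3 + (-2 + f)/f)*8 = 24 + 8*(-2 + f)/f)
269*l(7) = 269*(32 - 16/7) = 269*(208/7) = 55952/7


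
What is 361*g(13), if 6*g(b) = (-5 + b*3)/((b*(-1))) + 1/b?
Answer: -3971/26 ≈ -152.73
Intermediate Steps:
g(b) = 1/(6*b) - (-5 + 3*b)/(6*b) (g(b) = ((-5 + b*3)/((b*(-1))) + 1/b)/6 = ((-5 + 3*b)/((-b)) + 1/b)/6 = ((-5 + 3*b)*(-1/b) + 1/b)/6 = (-(-5 + 3*b)/b + 1/b)/6 = (1/b - (-5 + 3*b)/b)/6 = 1/(6*b) - (-5 + 3*b)/(6*b))
361*g(13) = 361*((1/2)*(2 - 1*13)/13) = 361*((1/2)*(1/13)*(2 - 13)) = 361*((1/2)*(1/13)*(-11)) = 361*(-11/26) = -3971/26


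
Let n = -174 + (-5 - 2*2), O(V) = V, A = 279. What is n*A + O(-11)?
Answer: -51068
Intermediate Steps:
n = -183 (n = -174 + (-5 - 4) = -174 - 9 = -183)
n*A + O(-11) = -183*279 - 11 = -51057 - 11 = -51068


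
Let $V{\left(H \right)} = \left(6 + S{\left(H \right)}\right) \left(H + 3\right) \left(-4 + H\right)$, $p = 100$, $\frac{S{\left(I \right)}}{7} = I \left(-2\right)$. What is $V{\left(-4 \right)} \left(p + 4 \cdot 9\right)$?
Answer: $67456$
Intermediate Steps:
$S{\left(I \right)} = - 14 I$ ($S{\left(I \right)} = 7 I \left(-2\right) = 7 \left(- 2 I\right) = - 14 I$)
$V{\left(H \right)} = \left(-4 + H\right) \left(3 + H\right) \left(6 - 14 H\right)$ ($V{\left(H \right)} = \left(6 - 14 H\right) \left(H + 3\right) \left(-4 + H\right) = \left(6 - 14 H\right) \left(3 + H\right) \left(-4 + H\right) = \left(3 + H\right) \left(6 - 14 H\right) \left(-4 + H\right) = \left(-4 + H\right) \left(3 + H\right) \left(6 - 14 H\right)$)
$V{\left(-4 \right)} \left(p + 4 \cdot 9\right) = \left(-72 - 14 \left(-4\right)^{3} + 20 \left(-4\right)^{2} + 162 \left(-4\right)\right) \left(100 + 4 \cdot 9\right) = \left(-72 - -896 + 20 \cdot 16 - 648\right) \left(100 + 36\right) = \left(-72 + 896 + 320 - 648\right) 136 = 496 \cdot 136 = 67456$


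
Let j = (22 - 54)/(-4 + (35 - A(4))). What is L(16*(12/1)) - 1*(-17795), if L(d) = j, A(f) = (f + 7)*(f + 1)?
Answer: 53389/3 ≈ 17796.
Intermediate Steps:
A(f) = (1 + f)*(7 + f) (A(f) = (7 + f)*(1 + f) = (1 + f)*(7 + f))
j = 4/3 (j = (22 - 54)/(-4 + (35 - (7 + 4**2 + 8*4))) = -32/(-4 + (35 - (7 + 16 + 32))) = -32/(-4 + (35 - 1*55)) = -32/(-4 + (35 - 55)) = -32/(-4 - 20) = -32/(-24) = -32*(-1/24) = 4/3 ≈ 1.3333)
L(d) = 4/3
L(16*(12/1)) - 1*(-17795) = 4/3 - 1*(-17795) = 4/3 + 17795 = 53389/3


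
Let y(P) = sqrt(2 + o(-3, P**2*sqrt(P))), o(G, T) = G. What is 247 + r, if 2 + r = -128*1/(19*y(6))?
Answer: 245 + 128*I/19 ≈ 245.0 + 6.7368*I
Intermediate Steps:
y(P) = I (y(P) = sqrt(2 - 3) = sqrt(-1) = I)
r = -2 + 128*I/19 (r = -2 - 128*(-I/19) = -2 - (-128)*I/19 = -2 + 128*I/19 ≈ -2.0 + 6.7368*I)
247 + r = 247 + (-2 + 128*I/19) = 245 + 128*I/19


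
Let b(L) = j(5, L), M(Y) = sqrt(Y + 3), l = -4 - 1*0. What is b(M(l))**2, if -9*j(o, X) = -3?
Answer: 1/9 ≈ 0.11111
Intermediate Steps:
l = -4 (l = -4 + 0 = -4)
j(o, X) = 1/3 (j(o, X) = -1/9*(-3) = 1/3)
M(Y) = sqrt(3 + Y)
b(L) = 1/3
b(M(l))**2 = (1/3)**2 = 1/9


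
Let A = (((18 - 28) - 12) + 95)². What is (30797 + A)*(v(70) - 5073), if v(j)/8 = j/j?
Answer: -182978190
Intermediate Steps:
v(j) = 8 (v(j) = 8*(j/j) = 8*1 = 8)
A = 5329 (A = ((-10 - 12) + 95)² = (-22 + 95)² = 73² = 5329)
(30797 + A)*(v(70) - 5073) = (30797 + 5329)*(8 - 5073) = 36126*(-5065) = -182978190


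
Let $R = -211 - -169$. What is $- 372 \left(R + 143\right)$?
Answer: $-37572$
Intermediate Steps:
$R = -42$ ($R = -211 + 169 = -42$)
$- 372 \left(R + 143\right) = - 372 \left(-42 + 143\right) = \left(-372\right) 101 = -37572$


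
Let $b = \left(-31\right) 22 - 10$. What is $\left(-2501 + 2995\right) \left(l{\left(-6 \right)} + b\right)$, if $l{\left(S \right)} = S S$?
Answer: $-324064$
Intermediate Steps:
$b = -692$ ($b = -682 - 10 = -692$)
$l{\left(S \right)} = S^{2}$
$\left(-2501 + 2995\right) \left(l{\left(-6 \right)} + b\right) = \left(-2501 + 2995\right) \left(\left(-6\right)^{2} - 692\right) = 494 \left(36 - 692\right) = 494 \left(-656\right) = -324064$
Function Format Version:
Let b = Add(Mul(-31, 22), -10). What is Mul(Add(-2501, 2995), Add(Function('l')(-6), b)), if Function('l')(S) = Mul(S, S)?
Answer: -324064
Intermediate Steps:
b = -692 (b = Add(-682, -10) = -692)
Function('l')(S) = Pow(S, 2)
Mul(Add(-2501, 2995), Add(Function('l')(-6), b)) = Mul(Add(-2501, 2995), Add(Pow(-6, 2), -692)) = Mul(494, Add(36, -692)) = Mul(494, -656) = -324064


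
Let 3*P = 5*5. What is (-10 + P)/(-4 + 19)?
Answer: -1/9 ≈ -0.11111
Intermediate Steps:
P = 25/3 (P = (5*5)/3 = (1/3)*25 = 25/3 ≈ 8.3333)
(-10 + P)/(-4 + 19) = (-10 + 25/3)/(-4 + 19) = -5/3/15 = -5/3*1/15 = -1/9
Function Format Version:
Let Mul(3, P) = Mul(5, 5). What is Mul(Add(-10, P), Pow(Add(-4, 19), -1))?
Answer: Rational(-1, 9) ≈ -0.11111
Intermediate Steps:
P = Rational(25, 3) (P = Mul(Rational(1, 3), Mul(5, 5)) = Mul(Rational(1, 3), 25) = Rational(25, 3) ≈ 8.3333)
Mul(Add(-10, P), Pow(Add(-4, 19), -1)) = Mul(Add(-10, Rational(25, 3)), Pow(Add(-4, 19), -1)) = Mul(Rational(-5, 3), Pow(15, -1)) = Mul(Rational(-5, 3), Rational(1, 15)) = Rational(-1, 9)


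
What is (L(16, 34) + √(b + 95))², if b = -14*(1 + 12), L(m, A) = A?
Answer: (34 + I*√87)² ≈ 1069.0 + 634.26*I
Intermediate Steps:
b = -182 (b = -14*13 = -182)
(L(16, 34) + √(b + 95))² = (34 + √(-182 + 95))² = (34 + √(-87))² = (34 + I*√87)²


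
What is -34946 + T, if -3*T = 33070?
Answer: -137908/3 ≈ -45969.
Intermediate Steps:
T = -33070/3 (T = -⅓*33070 = -33070/3 ≈ -11023.)
-34946 + T = -34946 - 33070/3 = -137908/3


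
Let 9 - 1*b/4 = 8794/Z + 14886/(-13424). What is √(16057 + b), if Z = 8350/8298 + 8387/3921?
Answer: √1006185093928332861632926/14309938694 ≈ 70.097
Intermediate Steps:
Z = 17055946/5422743 (Z = 8350*(1/8298) + 8387*(1/3921) = 4175/4149 + 8387/3921 = 17055946/5422743 ≈ 3.1453)
b = -159460960621329/14309938694 (b = 36 - 4*(8794/(17055946/5422743) + 14886/(-13424)) = 36 - 4*(8794*(5422743/17055946) + 14886*(-1/13424)) = 36 - 4*(23843800971/8527973 - 7443/6712) = 36 - 4*159976118414313/57239754776 = 36 - 159976118414313/14309938694 = -159460960621329/14309938694 ≈ -11143.)
√(16057 + b) = √(16057 - 159460960621329/14309938694) = √(70313724988229/14309938694) = √1006185093928332861632926/14309938694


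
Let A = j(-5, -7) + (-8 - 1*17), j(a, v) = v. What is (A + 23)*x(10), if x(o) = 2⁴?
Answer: -144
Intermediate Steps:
x(o) = 16
A = -32 (A = -7 + (-8 - 1*17) = -7 + (-8 - 17) = -7 - 25 = -32)
(A + 23)*x(10) = (-32 + 23)*16 = -9*16 = -144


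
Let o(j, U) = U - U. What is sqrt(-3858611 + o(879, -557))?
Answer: I*sqrt(3858611) ≈ 1964.3*I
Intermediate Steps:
o(j, U) = 0
sqrt(-3858611 + o(879, -557)) = sqrt(-3858611 + 0) = sqrt(-3858611) = I*sqrt(3858611)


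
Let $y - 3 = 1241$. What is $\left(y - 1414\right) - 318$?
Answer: $-488$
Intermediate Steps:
$y = 1244$ ($y = 3 + 1241 = 1244$)
$\left(y - 1414\right) - 318 = \left(1244 - 1414\right) - 318 = -170 - 318 = -488$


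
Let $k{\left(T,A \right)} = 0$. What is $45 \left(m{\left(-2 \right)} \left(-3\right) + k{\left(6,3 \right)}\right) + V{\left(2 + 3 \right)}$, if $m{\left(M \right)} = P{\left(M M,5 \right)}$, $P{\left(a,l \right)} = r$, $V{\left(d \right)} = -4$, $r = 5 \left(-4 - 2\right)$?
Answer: $4046$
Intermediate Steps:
$r = -30$ ($r = 5 \left(-6\right) = -30$)
$P{\left(a,l \right)} = -30$
$m{\left(M \right)} = -30$
$45 \left(m{\left(-2 \right)} \left(-3\right) + k{\left(6,3 \right)}\right) + V{\left(2 + 3 \right)} = 45 \left(\left(-30\right) \left(-3\right) + 0\right) - 4 = 45 \left(90 + 0\right) - 4 = 45 \cdot 90 - 4 = 4050 - 4 = 4046$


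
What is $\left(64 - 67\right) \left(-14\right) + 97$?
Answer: $139$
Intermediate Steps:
$\left(64 - 67\right) \left(-14\right) + 97 = \left(-3\right) \left(-14\right) + 97 = 42 + 97 = 139$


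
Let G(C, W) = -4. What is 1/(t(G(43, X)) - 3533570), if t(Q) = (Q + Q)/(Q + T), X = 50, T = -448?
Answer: -113/399293408 ≈ -2.8300e-7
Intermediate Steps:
t(Q) = 2*Q/(-448 + Q) (t(Q) = (Q + Q)/(Q - 448) = (2*Q)/(-448 + Q) = 2*Q/(-448 + Q))
1/(t(G(43, X)) - 3533570) = 1/(2*(-4)/(-448 - 4) - 3533570) = 1/(2*(-4)/(-452) - 3533570) = 1/(2*(-4)*(-1/452) - 3533570) = 1/(2/113 - 3533570) = 1/(-399293408/113) = -113/399293408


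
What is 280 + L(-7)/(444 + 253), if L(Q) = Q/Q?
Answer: 195161/697 ≈ 280.00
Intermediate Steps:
L(Q) = 1
280 + L(-7)/(444 + 253) = 280 + 1/(444 + 253) = 280 + 1/697 = 195161/697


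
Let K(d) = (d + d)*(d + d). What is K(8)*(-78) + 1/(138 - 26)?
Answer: -2236415/112 ≈ -19968.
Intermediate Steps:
K(d) = 4*d² (K(d) = (2*d)*(2*d) = 4*d²)
K(8)*(-78) + 1/(138 - 26) = (4*8²)*(-78) + 1/(138 - 26) = (4*64)*(-78) + 1/112 = 256*(-78) + 1/112 = -19968 + 1/112 = -2236415/112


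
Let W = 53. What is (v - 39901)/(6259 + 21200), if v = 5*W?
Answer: -1468/1017 ≈ -1.4435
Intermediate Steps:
v = 265 (v = 5*53 = 265)
(v - 39901)/(6259 + 21200) = (265 - 39901)/(6259 + 21200) = -39636/27459 = -39636*1/27459 = -1468/1017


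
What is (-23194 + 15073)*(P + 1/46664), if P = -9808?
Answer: 3716823429831/46664 ≈ 7.9651e+7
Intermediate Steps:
(-23194 + 15073)*(P + 1/46664) = (-23194 + 15073)*(-9808 + 1/46664) = -8121*(-9808 + 1/46664) = -8121*(-457680511/46664) = 3716823429831/46664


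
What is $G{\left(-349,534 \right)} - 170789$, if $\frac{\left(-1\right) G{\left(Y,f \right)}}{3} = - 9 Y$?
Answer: $-180212$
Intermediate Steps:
$G{\left(Y,f \right)} = 27 Y$ ($G{\left(Y,f \right)} = - 3 \left(- 9 Y\right) = 27 Y$)
$G{\left(-349,534 \right)} - 170789 = 27 \left(-349\right) - 170789 = -9423 - 170789 = -180212$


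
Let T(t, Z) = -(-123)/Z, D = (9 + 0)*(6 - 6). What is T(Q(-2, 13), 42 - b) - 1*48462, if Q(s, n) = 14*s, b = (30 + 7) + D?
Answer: -242187/5 ≈ -48437.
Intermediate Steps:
D = 0 (D = 9*0 = 0)
b = 37 (b = (30 + 7) + 0 = 37 + 0 = 37)
T(t, Z) = 123/Z
T(Q(-2, 13), 42 - b) - 1*48462 = 123/(42 - 1*37) - 1*48462 = 123/(42 - 37) - 48462 = 123/5 - 48462 = -242187/5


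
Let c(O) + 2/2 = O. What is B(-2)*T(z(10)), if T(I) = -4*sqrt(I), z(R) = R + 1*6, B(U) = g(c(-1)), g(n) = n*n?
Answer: -64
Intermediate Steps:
c(O) = -1 + O
g(n) = n**2
B(U) = 4 (B(U) = (-1 - 1)**2 = (-2)**2 = 4)
z(R) = 6 + R (z(R) = R + 6 = 6 + R)
B(-2)*T(z(10)) = 4*(-4*sqrt(6 + 10)) = 4*(-4*sqrt(16)) = 4*(-4*4) = 4*(-16) = -64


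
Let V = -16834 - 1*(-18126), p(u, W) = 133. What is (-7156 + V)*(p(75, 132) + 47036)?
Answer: -276599016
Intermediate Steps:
V = 1292 (V = -16834 + 18126 = 1292)
(-7156 + V)*(p(75, 132) + 47036) = (-7156 + 1292)*(133 + 47036) = -5864*47169 = -276599016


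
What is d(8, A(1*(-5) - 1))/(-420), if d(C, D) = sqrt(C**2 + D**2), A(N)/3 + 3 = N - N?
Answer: -sqrt(145)/420 ≈ -0.028670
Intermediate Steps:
A(N) = -9 (A(N) = -9 + 3*(N - N) = -9 + 3*0 = -9 + 0 = -9)
d(8, A(1*(-5) - 1))/(-420) = sqrt(8**2 + (-9)**2)/(-420) = sqrt(64 + 81)*(-1/420) = sqrt(145)*(-1/420) = -sqrt(145)/420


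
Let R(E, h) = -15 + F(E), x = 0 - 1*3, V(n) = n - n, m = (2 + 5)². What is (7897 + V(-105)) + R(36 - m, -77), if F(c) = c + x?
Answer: 7866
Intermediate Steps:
m = 49 (m = 7² = 49)
V(n) = 0
x = -3 (x = 0 - 3 = -3)
F(c) = -3 + c (F(c) = c - 3 = -3 + c)
R(E, h) = -18 + E (R(E, h) = -15 + (-3 + E) = -18 + E)
(7897 + V(-105)) + R(36 - m, -77) = (7897 + 0) + (-18 + (36 - 1*49)) = 7897 + (-18 + (36 - 49)) = 7897 + (-18 - 13) = 7897 - 31 = 7866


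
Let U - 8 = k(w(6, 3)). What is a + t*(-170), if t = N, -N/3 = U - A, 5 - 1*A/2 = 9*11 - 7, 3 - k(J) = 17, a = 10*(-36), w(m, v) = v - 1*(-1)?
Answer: 85320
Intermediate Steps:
w(m, v) = 1 + v (w(m, v) = v + 1 = 1 + v)
a = -360
k(J) = -14 (k(J) = 3 - 1*17 = 3 - 17 = -14)
U = -6 (U = 8 - 14 = -6)
A = -174 (A = 10 - 2*(9*11 - 7) = 10 - 2*(99 - 7) = 10 - 2*92 = 10 - 184 = -174)
N = -504 (N = -3*(-6 - 1*(-174)) = -3*(-6 + 174) = -3*168 = -504)
t = -504
a + t*(-170) = -360 - 504*(-170) = -360 + 85680 = 85320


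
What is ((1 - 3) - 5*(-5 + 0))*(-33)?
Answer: -759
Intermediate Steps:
((1 - 3) - 5*(-5 + 0))*(-33) = (-2 - 5*(-5))*(-33) = (-2 + 25)*(-33) = 23*(-33) = -759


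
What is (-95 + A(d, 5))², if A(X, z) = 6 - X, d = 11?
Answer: 10000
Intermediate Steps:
(-95 + A(d, 5))² = (-95 + (6 - 1*11))² = (-95 + (6 - 11))² = (-95 - 5)² = (-100)² = 10000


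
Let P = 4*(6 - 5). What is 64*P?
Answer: 256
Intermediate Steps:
P = 4 (P = 4*1 = 4)
64*P = 64*4 = 256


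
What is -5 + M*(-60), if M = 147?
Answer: -8825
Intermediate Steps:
-5 + M*(-60) = -5 + 147*(-60) = -5 - 8820 = -8825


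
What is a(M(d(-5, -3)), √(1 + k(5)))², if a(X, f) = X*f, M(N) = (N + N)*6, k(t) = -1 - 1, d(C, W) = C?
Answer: -3600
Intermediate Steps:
k(t) = -2
M(N) = 12*N (M(N) = (2*N)*6 = 12*N)
a(M(d(-5, -3)), √(1 + k(5)))² = ((12*(-5))*√(1 - 2))² = (-60*I)² = -3600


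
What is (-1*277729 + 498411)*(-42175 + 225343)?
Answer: 40421880576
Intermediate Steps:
(-1*277729 + 498411)*(-42175 + 225343) = (-277729 + 498411)*183168 = 220682*183168 = 40421880576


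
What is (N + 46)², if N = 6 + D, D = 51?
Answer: 10609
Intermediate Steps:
N = 57 (N = 6 + 51 = 57)
(N + 46)² = (57 + 46)² = 103² = 10609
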